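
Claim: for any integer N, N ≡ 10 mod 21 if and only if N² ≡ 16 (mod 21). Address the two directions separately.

(⟹) Suppose N ≡ 10 mod 21. Write N = 21j + 10. Then (21j + 10)² = 441j² + 420j + 100 = 21(21j² + 20j + 4) + 16, so N² ≡ 16 (mod 21).

(⟸) This fails: take N = 4. Then 4² = 16 ≡ 16 (mod 21), yet 4 ≡ 4 (mod 21), not 10.

The forward direction holds; the converse fails.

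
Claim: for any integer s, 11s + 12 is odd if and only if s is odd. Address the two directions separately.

Equivalent; both directions hold.

[⇐] Suppose s is odd; write s = 2j + 1. Then 11s + 12 = 11·(2j + 1) + 12 = 2·11j + 23, which is odd.

[⇒] Suppose 11s + 12 is odd. Since 11 is odd, 11s and s have the same parity, so 11s + 12 ≡ s + 12 (mod 2). As 12 is even, 11s + 12 is odd exactly when s is odd. Thus s is odd.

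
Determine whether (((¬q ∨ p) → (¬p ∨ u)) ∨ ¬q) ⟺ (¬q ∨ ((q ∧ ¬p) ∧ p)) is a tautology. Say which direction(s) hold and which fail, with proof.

Only the converse holds.

[⇒] This fails. Under u = F, q = T, p = F, the left side is true but the right side is false.

[⇐] Assume the antecedent. If u is true, ((¬q ∨ p) → (¬p ∨ u)) ∨ ¬q reduces to true regardless of the other variables. If u is false, the antecedent forces (u = F, q = F, p = F) or (u = F, q = F, p = T), and ((¬q ∨ p) → (¬p ∨ u)) ∨ ¬q holds there. Either way ((¬q ∨ p) → (¬p ∨ u)) ∨ ¬q holds.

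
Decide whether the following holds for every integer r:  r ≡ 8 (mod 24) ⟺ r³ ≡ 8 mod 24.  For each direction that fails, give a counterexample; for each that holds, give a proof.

(←) This fails: take r = 2. Then 2³ = 8 ≡ 8 (mod 24), yet 2 ≡ 2 (mod 24), not 8.

(→) Suppose r ≡ 8 (mod 24). Write r = 24j + 8. Then (24j + 8)³ = 13824j³ + 13824j² + 4608j + 512 = 24(576j³ + 576j² + 192j + 21) + 8, so r³ ≡ 8 (mod 24).

Not equivalent: only (⇒) holds.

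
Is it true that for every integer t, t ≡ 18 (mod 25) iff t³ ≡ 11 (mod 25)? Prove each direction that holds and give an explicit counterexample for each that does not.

Forward direction. This fails: take t = 18. Then 18 ≡ 18 (mod 25), but 18³ = 5832 ≡ 7 (mod 25), not 11.

Converse. This fails: take t = 21. Then 21³ = 9261 ≡ 11 (mod 25), yet 21 ≡ 21 (mod 25), not 18.

Neither direction holds.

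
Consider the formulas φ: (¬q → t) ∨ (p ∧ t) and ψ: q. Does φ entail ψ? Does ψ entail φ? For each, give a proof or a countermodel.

Only the converse holds.

[⇒] This fails. Under t = T, q = F, p = F, the left side is true but the right side is false.

[⇐] Assume the antecedent. If t is true, (¬q → t) ∨ (p ∧ t) reduces to true regardless of the other variables. If t is false, the antecedent forces (t = F, q = T, p = F) or (t = F, q = T, p = T), and (¬q → t) ∨ (p ∧ t) holds there. Either way (¬q → t) ∨ (p ∧ t) holds.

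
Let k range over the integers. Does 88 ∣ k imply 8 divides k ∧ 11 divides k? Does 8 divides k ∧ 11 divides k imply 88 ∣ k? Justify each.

Forward direction. If 88 ∣ k, write k = 88q. Since 88 = 11·8, k = 8·(11q), so 8 ∣ k; and since 88 = 8·11, k = 11·(8q), so 11 ∣ k.

Converse. Suppose 8 ∣ k and 11 ∣ k. Any common multiple of 8 and 11 is a multiple of their lcm; here gcd(8, 11) = 1, so lcm(8, 11) = 8·11 = 88, so 88 ∣ k.

Equivalent; both directions hold.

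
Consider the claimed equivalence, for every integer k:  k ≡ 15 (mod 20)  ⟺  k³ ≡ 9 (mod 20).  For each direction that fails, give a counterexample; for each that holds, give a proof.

(⇒) This fails: take k = 15. Then 15 ≡ 15 (mod 20), but 15³ = 3375 ≡ 15 (mod 20), not 9.

(⇐) This fails: take k = 9. Then 9³ = 729 ≡ 9 (mod 20), yet 9 ≡ 9 (mod 20), not 15.

(⇒) fails and (⇐) fails.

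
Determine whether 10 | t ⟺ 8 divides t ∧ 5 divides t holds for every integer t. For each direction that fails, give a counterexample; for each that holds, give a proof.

Not equivalent: only (⇐) holds.

(⟹) This fails: take t = 10. Certainly 10 ∣ 10, but 8 ∤ 10.

(⟸) Suppose 8 ∣ t and 5 ∣ t. Any common multiple of 8 and 5 is a multiple of their lcm; here gcd(8, 5) = 1, so lcm(8, 5) = 8·5 = 40, so 40 ∣ t. Since 10 ∣ 40, it follows that 10 ∣ t.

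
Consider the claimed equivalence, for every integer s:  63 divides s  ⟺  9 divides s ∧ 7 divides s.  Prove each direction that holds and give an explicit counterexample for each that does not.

Equivalent; both directions hold.

[⇒] If 63 ∣ s, write s = 63q. Since 63 = 7·9, s = 9·(7q), so 9 ∣ s; and since 63 = 9·7, s = 7·(9q), so 7 ∣ s.

[⇐] Suppose 9 ∣ s and 7 ∣ s. Any common multiple of 9 and 7 is a multiple of their lcm; here gcd(9, 7) = 1, so lcm(9, 7) = 9·7 = 63, so 63 ∣ s.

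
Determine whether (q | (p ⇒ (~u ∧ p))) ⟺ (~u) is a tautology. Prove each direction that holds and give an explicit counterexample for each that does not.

(⇒) This fails. Under u = T, p = F, q = F, the left side is true but the right side is false.

(⇐) Assume the antecedent. If u is true, the antecedent cannot hold. If u is false, q | (p ⇒ (~u ∧ p)) reduces to true regardless of the other variables. Either way q | (p ⇒ (~u ∧ p)) holds.

Only the reverse direction holds.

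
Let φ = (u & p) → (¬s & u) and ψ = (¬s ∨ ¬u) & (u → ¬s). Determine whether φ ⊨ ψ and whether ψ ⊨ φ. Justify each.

Only the converse holds.

Forward direction. This fails. Under p = F, u = T, s = T, the left side is true but the right side is false.

Converse. Assume the antecedent. If u is true, the antecedent forces (p = F, u = T, s = F) or (p = T, u = T, s = F), and (u & p) → (¬s & u) holds there. If u is false, (u & p) → (¬s & u) reduces to true regardless of the other variables. Either way (u & p) → (¬s & u) holds.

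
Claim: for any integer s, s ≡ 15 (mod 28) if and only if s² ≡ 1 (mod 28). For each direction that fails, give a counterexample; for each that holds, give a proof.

Forward direction. Suppose s ≡ 15 (mod 28). Write s = 28j + 15. Then (28j + 15)² = 784j² + 840j + 225 = 28(28j² + 30j + 8) + 1, so s² ≡ 1 (mod 28).

Converse. This fails: take s = 1. Then 1² = 1 ≡ 1 (mod 28), yet 1 ≡ 1 (mod 28), not 15.

Not equivalent: only (⇒) holds.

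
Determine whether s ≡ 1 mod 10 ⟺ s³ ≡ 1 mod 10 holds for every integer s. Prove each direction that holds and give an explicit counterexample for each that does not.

The biconditional holds.

Forward direction. Suppose s ≡ 1 mod 10. Write s = 10j + 1. Then (10j + 1)³ = 1000j³ + 300j² + 30j + 1 = 10(100j³ + 30j² + 3j) + 1, so s³ ≡ 1 (mod 10).

Converse. For the converse, argue contrapositively. If s ≢ 1 (mod 10), then s is congruent to one of 0, 2, 3, 4, 5, 6, 7, 8, 9 modulo 10, and these give s³ ≡ 0, 8, 7, 4, 5, 6, 3, 2, 9 respectively — never 1.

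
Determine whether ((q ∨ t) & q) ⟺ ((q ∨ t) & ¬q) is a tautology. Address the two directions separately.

(⇒) fails and (⇐) fails.

Forward direction. This fails. Under t = F, q = T, the left side is true but the right side is false.

Converse. This fails. Under t = T, q = F, the left side is false but the right side is true.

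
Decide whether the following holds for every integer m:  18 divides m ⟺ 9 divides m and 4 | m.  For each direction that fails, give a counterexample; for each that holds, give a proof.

Not equivalent: only (⇐) holds.

(⟹) This fails: take m = 18. Certainly 18 ∣ 18, but 4 ∤ 18.

(⟸) Suppose 9 ∣ m and 4 ∣ m. Any common multiple of 9 and 4 is a multiple of their lcm; here gcd(9, 4) = 1, so lcm(9, 4) = 9·4 = 36, so 36 ∣ m. Since 18 ∣ 36, it follows that 18 ∣ m.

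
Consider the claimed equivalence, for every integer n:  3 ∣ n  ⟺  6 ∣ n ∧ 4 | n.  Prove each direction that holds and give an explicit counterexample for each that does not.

Not equivalent: only (⇐) holds.

Converse. Suppose 6 ∣ n and 4 ∣ n. Any common multiple of 6 and 4 is a multiple of their lcm; here lcm(6, 4) = 6·4/gcd(6, 4) = 24/2 = 12, so 12 ∣ n. Since 3 ∣ 12, it follows that 3 ∣ n.

Forward direction. This fails: take n = 3. Certainly 3 ∣ 3, but 6 ∤ 3.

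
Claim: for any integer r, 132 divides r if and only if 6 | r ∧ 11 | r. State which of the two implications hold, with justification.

(→) If 132 ∣ r, write r = 132q. Since 132 = 22·6, r = 6·(22q), so 6 ∣ r; and since 132 = 12·11, r = 11·(12q), so 11 ∣ r.

(←) This fails: take r = 66. Both 6 ∣ 66 and 11 ∣ 66, yet 66 is not a multiple of 132 (since 66 = 0·132 + 66), so 132 ∤ 66.

(⇒) holds; (⇐) fails.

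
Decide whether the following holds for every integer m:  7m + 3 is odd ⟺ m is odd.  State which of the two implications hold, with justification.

(⇒) This fails: m = 6 gives 7m + 3 = 45, which is odd, but 6 is even, not odd.

(⇐) This also fails: m = 3 is odd, but 7m + 3 = 24 is even, not odd.

Both directions fail.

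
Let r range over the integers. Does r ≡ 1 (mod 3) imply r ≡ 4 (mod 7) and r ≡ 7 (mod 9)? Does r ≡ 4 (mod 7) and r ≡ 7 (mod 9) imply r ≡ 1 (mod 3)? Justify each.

Only the reverse direction holds.

[⇒] This fails: r = 1 gives 1 ≡ 1 (mod 3) but 1 ≡ 1 (mod 7), so the conjunction on the right does not hold.

[⇐] Conversely, if r ≡ 4 (mod 7) and r ≡ 7 (mod 9), then by the Chinese remainder theorem r ≡ 25 (mod 63). Since 25 ≡ 1 (mod 3) and 3 ∣ 63, we get r ≡ 1 (mod 3).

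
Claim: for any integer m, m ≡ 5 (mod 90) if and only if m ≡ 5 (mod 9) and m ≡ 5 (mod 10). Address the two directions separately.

Both implications hold.

[⇒] Suppose m ≡ 5 (mod 90); write m = 90j + 5. Since 9 ∣ 90, reducing mod 9 gives m ≡ 5 (mod 9); since 10 ∣ 90, reducing mod 10 gives m ≡ 5 (mod 10).

[⇐] Conversely, if m ≡ 5 (mod 9) and m ≡ 5 (mod 10), then by the Chinese remainder theorem m ≡ 5 (mod 90). This is exactly m ≡ 5 (mod 90).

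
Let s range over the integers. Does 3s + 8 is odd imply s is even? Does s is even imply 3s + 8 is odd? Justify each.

(→) This fails: s = 3 gives 3s + 8 = 17, which is odd, but 3 is odd, not even.

(←) This also fails: s = 2 is even, but 3s + 8 = 14 is even, not odd.

Neither direction holds.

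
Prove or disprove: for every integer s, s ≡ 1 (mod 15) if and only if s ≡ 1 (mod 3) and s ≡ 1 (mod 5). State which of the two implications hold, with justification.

Equivalent; both directions hold.

Forward direction. Suppose s ≡ 1 (mod 15); write s = 15j + 1. Since 3 ∣ 15, reducing mod 3 gives s ≡ 1 (mod 3); since 5 ∣ 15, reducing mod 5 gives s ≡ 1 (mod 5).

Converse. If s ≡ 1 (mod 3) and s ≡ 1 (mod 5), then by the Chinese remainder theorem s ≡ 1 (mod 15). This is exactly s ≡ 1 (mod 15).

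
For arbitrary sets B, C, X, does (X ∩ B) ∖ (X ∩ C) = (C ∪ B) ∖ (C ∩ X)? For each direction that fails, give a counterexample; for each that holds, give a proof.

(⊆) holds; (⊇) fails.

Forward inclusion. Let x ∈ (X ∩ B) ∖ (X ∩ C). Then x ∈ B ∩ X and x ∉ C, from which x ∈ (C ∪ B) ∖ (C ∩ X).

Reverse inclusion. This inclusion fails. Take B = {1}, C = ∅, X = ∅; then 1 ∈ (C ∪ B) ∖ (C ∩ X) but 1 ∉ (X ∩ B) ∖ (X ∩ C).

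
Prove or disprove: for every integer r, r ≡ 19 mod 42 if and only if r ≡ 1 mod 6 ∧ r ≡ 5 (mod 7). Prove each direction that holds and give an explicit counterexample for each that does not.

Equivalent; both directions hold.

[⇒] Suppose r ≡ 19 (mod 42); write r = 42j + 19. Since 6 ∣ 42, reducing mod 6 gives r ≡ 19 ≡ 1 (mod 6); since 7 ∣ 42, reducing mod 7 gives r ≡ 19 ≡ 5 (mod 7).

[⇐] Conversely, if r ≡ 1 (mod 6) and r ≡ 5 (mod 7), then by the Chinese remainder theorem r ≡ 19 (mod 42). This is exactly r ≡ 19 (mod 42).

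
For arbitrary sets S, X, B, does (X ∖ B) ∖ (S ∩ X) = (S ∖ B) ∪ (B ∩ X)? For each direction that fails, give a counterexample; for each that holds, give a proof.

Forward inclusion. This inclusion fails. Take S = ∅, X = {1}, B = ∅; then 1 ∈ (X ∖ B) ∖ (S ∩ X) but 1 ∉ (S ∖ B) ∪ (B ∩ X).

Reverse inclusion. This inclusion fails. Take S = {1}, X = ∅, B = ∅; then 1 ∈ (S ∖ B) ∪ (B ∩ X) but 1 ∉ (X ∖ B) ∖ (S ∩ X).

(⊆) fails and (⊇) fails.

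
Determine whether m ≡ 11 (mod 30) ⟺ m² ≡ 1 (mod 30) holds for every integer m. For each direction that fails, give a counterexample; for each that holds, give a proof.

Forward direction. Suppose m ≡ 11 (mod 30). Write m = 30j + 11. Then (30j + 11)² = 900j² + 660j + 121 = 30(30j² + 22j + 4) + 1, so m² ≡ 1 (mod 30).

Converse. This fails: take m = 1. Then 1² = 1 ≡ 1 (mod 30), yet 1 ≡ 1 (mod 30), not 11.

The forward direction holds; the converse fails.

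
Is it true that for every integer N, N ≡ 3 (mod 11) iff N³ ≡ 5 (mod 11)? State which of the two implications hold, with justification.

(⇐) Suppose N³ ≡ 5 (mod 11). The only residue r in {0, …, 10} with r³ ≡ 5 (mod 11) is r = 3, so N ≡ 3 (mod 11).

(⇒) Suppose N ≡ 3 (mod 11). Write N = 11j + 3. Then (11j + 3)³ = 1331j³ + 1089j² + 297j + 27 = 11(121j³ + 99j² + 27j + 2) + 5, so N³ ≡ 5 (mod 11).

Both implications hold.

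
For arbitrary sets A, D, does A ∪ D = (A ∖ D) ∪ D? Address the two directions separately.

The two sets are equal.

(⊆) Let x ∈ A ∪ D. Then either x ∈ A and x ∉ D; or x ∈ D and x ∉ A; or x ∈ A ∩ D. In each case x ∈ (A ∖ D) ∪ D, so A ∪ D ⊆ (A ∖ D) ∪ D.

(⊇) Let x ∈ (A ∖ D) ∪ D. Then either x ∈ A and x ∉ D; or x ∈ D and x ∉ A; or x ∈ A ∩ D. In each case x ∈ A ∪ D, so (A ∖ D) ∪ D ⊆ A ∪ D.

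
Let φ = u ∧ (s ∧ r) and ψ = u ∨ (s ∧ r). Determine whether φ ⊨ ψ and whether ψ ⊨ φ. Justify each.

Only the forward direction holds.

(→) Assume the antecedent. If u is true, u ∨ (s ∧ r) reduces to true regardless of the other variables. If u is false, the antecedent cannot hold. Either way u ∨ (s ∧ r) holds.

(←) This fails. Under u = T, s = F, r = F, the left side is false but the right side is true.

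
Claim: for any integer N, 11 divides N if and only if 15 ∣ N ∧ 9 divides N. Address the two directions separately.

(⟹) This fails: take N = 11. Certainly 11 ∣ 11, but 15 ∤ 11.

(⟸) This fails: take N = 45. Both 15 ∣ 45 and 9 ∣ 45, yet 45 is not a multiple of 11 (since 45 = 4·11 + 1), so 11 ∤ 45.

Neither direction holds.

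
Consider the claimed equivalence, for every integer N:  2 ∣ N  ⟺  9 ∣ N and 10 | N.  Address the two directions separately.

(→) This fails: take N = 2. Certainly 2 ∣ 2, but 9 ∤ 2.

(←) Suppose 9 ∣ N and 10 ∣ N. Any common multiple of 9 and 10 is a multiple of their lcm; here gcd(9, 10) = 1, so lcm(9, 10) = 9·10 = 90, so 90 ∣ N. Since 2 ∣ 90, it follows that 2 ∣ N.

Not equivalent: only (⇐) holds.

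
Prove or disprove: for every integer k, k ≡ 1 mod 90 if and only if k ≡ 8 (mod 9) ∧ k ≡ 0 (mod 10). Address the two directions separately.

(⇒) fails and (⇐) fails.

(⟹) This fails: k = 1 gives 1 ≡ 1 (mod 90) but 1 ≡ 1 (mod 9), so the conjunction on the right does not hold.

(⟸) This fails: k = 80 satisfies both congruences on the right (80 ≡ 8 mod 9 and 80 ≡ 0 mod 10) yet 80 ≡ 80 (mod 90), not 1.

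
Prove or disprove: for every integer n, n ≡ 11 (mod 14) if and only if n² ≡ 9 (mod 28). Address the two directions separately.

(⇒) holds; (⇐) fails.

[⇐] This fails: take n = 3. Then 3² = 9 ≡ 9 (mod 28), yet 3 ≡ 3 (mod 14), not 11.

[⇒] Suppose n ≡ 11 (mod 14). Working modulo 28, n ∈ {11, 25}; for each such r, r² ≡ 9 (mod 28).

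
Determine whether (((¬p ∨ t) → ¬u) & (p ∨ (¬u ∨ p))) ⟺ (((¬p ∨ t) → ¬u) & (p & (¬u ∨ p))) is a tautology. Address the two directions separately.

Not equivalent: only (⇐) holds.

Forward direction. This fails. Under t = F, p = F, u = F, the left side is true but the right side is false.

Converse. Assume the antecedent. If t is true, the antecedent forces (t = T, p = T, u = F), and the consequent holds there. If t is false, the antecedent forces (t = F, p = T, u = F) or (t = F, p = T, u = T), and the consequent holds there. Either way the consequent holds.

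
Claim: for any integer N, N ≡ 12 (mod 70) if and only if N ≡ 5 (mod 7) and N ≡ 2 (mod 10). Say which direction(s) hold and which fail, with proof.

(←) If N ≡ 5 (mod 7) and N ≡ 2 (mod 10), then by the Chinese remainder theorem N ≡ 12 (mod 70). This is exactly N ≡ 12 (mod 70).

(→) Suppose N ≡ 12 (mod 70); write N = 70j + 12. Since 7 ∣ 70, reducing mod 7 gives N ≡ 12 ≡ 5 (mod 7); since 10 ∣ 70, reducing mod 10 gives N ≡ 12 ≡ 2 (mod 10).

Both directions hold.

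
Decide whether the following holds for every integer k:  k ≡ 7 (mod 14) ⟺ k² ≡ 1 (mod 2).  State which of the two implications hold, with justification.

Not equivalent: only (⇒) holds.

(⟹) Suppose k ≡ 7 (mod 14). Then k² ≡ 7² = 49 (mod 14), and since 2 ∣ 14, also k² ≡ 1 (mod 2).

(⟸) This fails: take k = 1. Then 1² = 1 ≡ 1 (mod 2), yet 1 ≡ 1 (mod 14), not 7.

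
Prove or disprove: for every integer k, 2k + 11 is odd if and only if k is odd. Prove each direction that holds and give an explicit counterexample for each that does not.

(→) This fails: take k = 6. Then 2k + 11 = 23, which is odd, yet k = 6 is even, not odd.

(←) Suppose k is odd. Since 2 is even, 2k is even for every k, so 2k + 11 has the same parity as 11, which is odd. Hence 2k + 11 is odd.

(⇒) fails; (⇐) holds.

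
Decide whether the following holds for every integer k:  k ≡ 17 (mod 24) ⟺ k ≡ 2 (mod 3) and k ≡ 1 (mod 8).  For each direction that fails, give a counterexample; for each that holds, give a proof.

Both directions hold; the statement is true.

[⇒] Suppose k ≡ 17 (mod 24); write k = 24j + 17. Since 3 ∣ 24, reducing mod 3 gives k ≡ 17 ≡ 2 (mod 3); since 8 ∣ 24, reducing mod 8 gives k ≡ 17 ≡ 1 (mod 8).

[⇐] Conversely, if k ≡ 2 (mod 3) and k ≡ 1 (mod 8), then by the Chinese remainder theorem k ≡ 17 (mod 24). This is exactly k ≡ 17 (mod 24).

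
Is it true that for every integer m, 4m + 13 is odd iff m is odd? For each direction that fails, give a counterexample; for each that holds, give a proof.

[⇒] This fails: take m = 6. Then 4m + 13 = 37, which is odd, yet m = 6 is even, not odd.

[⇐] Suppose m is odd. Since 4 is even, 4m is even for every m, so 4m + 13 has the same parity as 13, which is odd. Hence 4m + 13 is odd.

The forward direction fails; the converse holds.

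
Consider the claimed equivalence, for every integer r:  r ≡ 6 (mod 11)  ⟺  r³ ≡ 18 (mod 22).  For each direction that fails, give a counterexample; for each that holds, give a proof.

Forward direction. This fails: take r = 17. Then 17 ≡ 6 (mod 11), but 17³ = 4913 ≡ 7 (mod 22), not 18.

Converse. The residues r modulo 22 with r³ ≡ 18 (mod 22) are exactly {6}, and each is ≡ 6 (mod 11).

Only the reverse direction holds.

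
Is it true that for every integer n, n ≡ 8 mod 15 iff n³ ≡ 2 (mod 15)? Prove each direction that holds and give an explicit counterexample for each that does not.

[⇒] Suppose n ≡ 8 mod 15. Write n = 15j + 8. Then (15j + 8)³ = 3375j³ + 5400j² + 2880j + 512 = 15(225j³ + 360j² + 192j + 34) + 2, so n³ ≡ 2 (mod 15).

[⇐] Conversely, suppose n³ ≡ 2 (mod 15). The only residue r in {0, …, 14} with r³ ≡ 2 (mod 15) is r = 8, so n ≡ 8 (mod 15).

Both implications hold.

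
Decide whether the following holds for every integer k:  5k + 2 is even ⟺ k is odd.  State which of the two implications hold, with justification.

Neither direction holds.

[⇒] This fails: k = 6 gives 5k + 2 = 32, which is even, but 6 is even, not odd.

[⇐] This also fails: k = 1 is odd, but 5k + 2 = 7 is odd, not even.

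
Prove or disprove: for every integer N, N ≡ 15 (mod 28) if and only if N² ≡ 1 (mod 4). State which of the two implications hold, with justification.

(→) Suppose N ≡ 15 (mod 28). Then N² ≡ 15² = 225 (mod 28), and since 4 ∣ 28, also N² ≡ 1 (mod 4).

(←) This fails: take N = 1. Then 1² = 1 ≡ 1 (mod 4), yet 1 ≡ 1 (mod 28), not 15.

Only the forward implication holds.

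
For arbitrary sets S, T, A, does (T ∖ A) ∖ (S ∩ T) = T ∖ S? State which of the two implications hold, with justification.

The sets are not equal: only the forward inclusion holds.

(⟸) This inclusion fails. Take S = ∅, T = {1}, A = {1}; then 1 ∈ T ∖ S but 1 ∉ (T ∖ A) ∖ (S ∩ T).

(⟹) Let x ∈ (T ∖ A) ∖ (S ∩ T). Then x ∈ T and x ∉ S, A, from which x ∈ T ∖ S.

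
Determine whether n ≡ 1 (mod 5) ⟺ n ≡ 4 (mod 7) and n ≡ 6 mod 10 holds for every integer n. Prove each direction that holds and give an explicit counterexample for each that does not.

(⟸) If n ≡ 4 (mod 7) and n ≡ 6 (mod 10), then by the Chinese remainder theorem n ≡ 46 (mod 70). Since 46 ≡ 1 (mod 5) and 5 ∣ 70, we get n ≡ 1 (mod 5).

(⟹) This fails: n = 1 gives 1 ≡ 1 (mod 5) but 1 ≡ 1 (mod 7), so the conjunction on the right does not hold.

Only the reverse direction holds.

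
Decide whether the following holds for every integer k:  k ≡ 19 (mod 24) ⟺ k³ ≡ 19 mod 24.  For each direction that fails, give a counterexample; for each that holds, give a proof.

(←) Suppose k³ ≡ 19 (mod 24). The only residue r in {0, …, 23} with r³ ≡ 19 (mod 24) is r = 19, so k ≡ 19 (mod 24).

(→) Suppose k ≡ 19 (mod 24). Write k = 24j + 19. Then (24j + 19)³ = 13824j³ + 32832j² + 25992j + 6859 = 24(576j³ + 1368j² + 1083j + 285) + 19, so k³ ≡ 19 (mod 24).

The biconditional holds.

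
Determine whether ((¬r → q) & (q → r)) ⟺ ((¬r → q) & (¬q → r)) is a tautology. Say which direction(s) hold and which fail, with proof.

Only the forward implication holds.

(⇒) Assume the antecedent. If q is true, (¬r → q) & (¬q → r) reduces to true regardless of the other variables. If q is false, the antecedent forces (q = F, r = T), and (¬r → q) & (¬q → r) holds there. Either way (¬r → q) & (¬q → r) holds.

(⇐) This fails. Under q = T, r = F, the left side is false but the right side is true.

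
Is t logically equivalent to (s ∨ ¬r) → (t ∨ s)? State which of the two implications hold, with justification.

The forward direction holds; the converse fails.

Forward direction. Assume the antecedent. If t is true, (s ∨ ¬r) → (t ∨ s) reduces to true regardless of the other variables. If t is false, the antecedent cannot hold. Either way (s ∨ ¬r) → (t ∨ s) holds.

Converse. This fails. Under t = F, r = T, s = F, the left side is false but the right side is true.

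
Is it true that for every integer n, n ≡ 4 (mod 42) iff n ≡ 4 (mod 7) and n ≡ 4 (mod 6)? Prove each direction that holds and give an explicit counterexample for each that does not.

Converse. If n ≡ 4 (mod 7) and n ≡ 4 (mod 6), then by the Chinese remainder theorem n ≡ 4 (mod 42). This is exactly n ≡ 4 (mod 42).

Forward direction. Suppose n ≡ 4 (mod 42); write n = 42j + 4. Since 7 ∣ 42, reducing mod 7 gives n ≡ 4 (mod 7); since 6 ∣ 42, reducing mod 6 gives n ≡ 4 (mod 6).

Both directions hold; the statement is true.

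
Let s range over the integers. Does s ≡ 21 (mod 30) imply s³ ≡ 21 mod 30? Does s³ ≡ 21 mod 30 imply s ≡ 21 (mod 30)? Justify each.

Both directions hold.

(←) Suppose s³ ≡ 21 (mod 30). The only residue r in {0, …, 29} with r³ ≡ 21 (mod 30) is r = 21, so s ≡ 21 (mod 30).

(→) Suppose s ≡ 21 (mod 30). Write s = 30j + 21. Then (30j + 21)³ = 27000j³ + 56700j² + 39690j + 9261 = 30(900j³ + 1890j² + 1323j + 308) + 21, so s³ ≡ 21 (mod 30).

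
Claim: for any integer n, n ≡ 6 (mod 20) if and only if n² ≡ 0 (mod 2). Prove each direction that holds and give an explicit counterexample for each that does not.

(⇒) Suppose n ≡ 6 (mod 20). Then n² ≡ 6² = 36 (mod 20), and since 2 ∣ 20, also n² ≡ 0 (mod 2).

(⇐) This fails: take n = 0. Then 0² = 0 ≡ 0 (mod 2), yet 0 ≡ 0 (mod 20), not 6.

The forward direction holds; the converse fails.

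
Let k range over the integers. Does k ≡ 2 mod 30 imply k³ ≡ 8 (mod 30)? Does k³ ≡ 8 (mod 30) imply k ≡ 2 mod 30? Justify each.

[⇒] Suppose k ≡ 2 mod 30. Write k = 30j + 2. Then (30j + 2)³ = 27000j³ + 5400j² + 360j + 8 = 30(900j³ + 180j² + 12j) + 8, so k³ ≡ 8 (mod 30).

[⇐] Conversely, suppose k³ ≡ 8 (mod 30). The only residue r in {0, …, 29} with r³ ≡ 8 (mod 30) is r = 2, so k ≡ 2 (mod 30).

The biconditional holds.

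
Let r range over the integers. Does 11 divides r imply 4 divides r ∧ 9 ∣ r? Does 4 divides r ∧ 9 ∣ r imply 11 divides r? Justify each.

Neither implication holds.

(→) This fails: take r = 11. Certainly 11 ∣ 11, but 4 ∤ 11.

(←) This fails: take r = 36. Both 4 ∣ 36 and 9 ∣ 36, yet 36 is not a multiple of 11 (since 36 = 3·11 + 3), so 11 ∤ 36.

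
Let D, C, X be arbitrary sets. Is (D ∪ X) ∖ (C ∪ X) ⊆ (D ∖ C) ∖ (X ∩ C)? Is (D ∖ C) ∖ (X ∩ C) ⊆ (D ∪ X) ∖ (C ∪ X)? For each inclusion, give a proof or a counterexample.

Only the forward inclusion holds.

Forward inclusion. Let x ∈ (D ∪ X) ∖ (C ∪ X). Then x ∈ D and x ∉ C, X, from which x ∈ (D ∖ C) ∖ (X ∩ C).

Reverse inclusion. This inclusion fails. Take D = {1}, C = ∅, X = {1}; then 1 ∈ (D ∖ C) ∖ (X ∩ C) but 1 ∉ (D ∪ X) ∖ (C ∪ X).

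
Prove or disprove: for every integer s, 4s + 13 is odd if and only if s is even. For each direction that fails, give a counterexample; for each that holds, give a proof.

Not equivalent: only (⇐) holds.

(⟹) This fails: take s = 7. Then 4s + 13 = 41, which is odd, yet s = 7 is odd, not even.

(⟸) Suppose s is even. Since 4 is even, 4s is even for every s, so 4s + 13 has the same parity as 13, which is odd. Hence 4s + 13 is odd.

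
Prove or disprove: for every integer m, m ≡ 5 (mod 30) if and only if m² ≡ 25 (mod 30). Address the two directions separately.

(⇐) This fails: take m = 25. Then 25² = 625 ≡ 25 (mod 30), yet 25 ≡ 25 (mod 30), not 5.

(⇒) Suppose m ≡ 5 (mod 30). Write m = 30j + 5. Then (30j + 5)² = 900j² + 300j + 25 = 30(30j² + 10j) + 25, so m² ≡ 25 (mod 30).

Not equivalent: only (⇒) holds.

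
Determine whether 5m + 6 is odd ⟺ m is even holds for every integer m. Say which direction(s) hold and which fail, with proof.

Forward direction. This fails: m = 1 gives 5m + 6 = 11, which is odd, but 1 is odd, not even.

Converse. This also fails: m = 4 is even, but 5m + 6 = 26 is even, not odd.

Both directions fail.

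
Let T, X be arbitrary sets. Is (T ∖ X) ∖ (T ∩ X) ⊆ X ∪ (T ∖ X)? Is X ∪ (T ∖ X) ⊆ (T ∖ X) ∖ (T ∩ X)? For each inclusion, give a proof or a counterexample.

The sets are not equal: only the forward inclusion holds.

(⊆) Let x ∈ (T ∖ X) ∖ (T ∩ X). Then x ∈ T and x ∉ X, from which x ∈ X ∪ (T ∖ X).

(⊇) This inclusion fails. Take T = ∅, X = {1}; then 1 ∈ X ∪ (T ∖ X) but 1 ∉ (T ∖ X) ∖ (T ∩ X).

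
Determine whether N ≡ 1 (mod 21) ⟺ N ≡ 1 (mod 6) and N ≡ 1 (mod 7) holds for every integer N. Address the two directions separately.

(⇒) fails; (⇐) holds.

(→) This fails: N = 22 gives 22 ≡ 1 (mod 21) but 22 ≡ 4 (mod 6), so the conjunction on the right does not hold.

(←) Conversely, if N ≡ 1 (mod 6) and N ≡ 1 (mod 7), then by the Chinese remainder theorem N ≡ 1 (mod 42). Since 1 ≡ 1 (mod 21) and 21 ∣ 42, we get N ≡ 1 (mod 21).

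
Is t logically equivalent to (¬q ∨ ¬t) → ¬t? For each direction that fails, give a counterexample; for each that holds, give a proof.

Forward direction. This fails. Under q = F, t = T, the left side is true but the right side is false.

Converse. This fails. Under q = F, t = F, the left side is false but the right side is true.

Neither direction holds.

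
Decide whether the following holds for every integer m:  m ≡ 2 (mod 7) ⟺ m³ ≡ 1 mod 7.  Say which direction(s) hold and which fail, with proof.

The forward direction holds; the converse fails.

(⟹) Suppose m ≡ 2 (mod 7). Write m = 7j + 2. Then (7j + 2)³ = 343j³ + 294j² + 84j + 8 = 7(49j³ + 42j² + 12j + 1) + 1, so m³ ≡ 1 (mod 7).

(⟸) This fails: take m = 1. Then 1³ = 1 ≡ 1 (mod 7), yet 1 ≡ 1 (mod 7), not 2.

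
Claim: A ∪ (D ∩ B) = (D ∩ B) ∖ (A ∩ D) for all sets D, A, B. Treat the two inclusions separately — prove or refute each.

Only the reverse inclusion holds.

(⟹) This inclusion fails. Take D = ∅, A = {1}, B = ∅; then 1 ∈ A ∪ (D ∩ B) but 1 ∉ (D ∩ B) ∖ (A ∩ D).

(⟸) Let x ∈ (D ∩ B) ∖ (A ∩ D). Then x ∈ D ∩ B and x ∉ A, from which x ∈ A ∪ (D ∩ B).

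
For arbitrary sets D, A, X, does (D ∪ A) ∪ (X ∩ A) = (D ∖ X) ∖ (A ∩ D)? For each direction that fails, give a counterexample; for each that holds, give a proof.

(⊆) fails; (⊇) holds.

(⟹) This inclusion fails. Take D = ∅, A = {1}, X = ∅; then 1 ∈ (D ∪ A) ∪ (X ∩ A) but 1 ∉ (D ∖ X) ∖ (A ∩ D).

(⟸) Let x ∈ (D ∖ X) ∖ (A ∩ D). Then x ∈ D and x ∉ A, X, from which x ∈ (D ∪ A) ∪ (X ∩ A).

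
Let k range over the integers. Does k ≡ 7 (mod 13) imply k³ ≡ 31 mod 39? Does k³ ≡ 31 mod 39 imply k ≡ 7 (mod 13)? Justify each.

Both directions fail.

Forward direction. This fails: take k = 20. Then 20 ≡ 7 (mod 13), but 20³ = 8000 ≡ 5 (mod 39), not 31.

Converse. This fails: take k = 34. Then 34³ = 39304 ≡ 31 (mod 39), yet 34 ≡ 8 (mod 13), not 7.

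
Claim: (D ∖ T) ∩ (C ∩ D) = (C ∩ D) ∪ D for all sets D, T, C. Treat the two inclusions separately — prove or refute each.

(⊆) holds; (⊇) fails.

Forward inclusion. Let x ∈ (D ∖ T) ∩ (C ∩ D). Then x ∈ D ∩ C and x ∉ T, from which x ∈ (C ∩ D) ∪ D.

Reverse inclusion. This inclusion fails. Take D = {1}, T = ∅, C = ∅; then 1 ∈ (C ∩ D) ∪ D but 1 ∉ (D ∖ T) ∩ (C ∩ D).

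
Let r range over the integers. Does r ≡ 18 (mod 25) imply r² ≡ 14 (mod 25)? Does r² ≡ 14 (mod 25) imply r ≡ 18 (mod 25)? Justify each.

Neither implication holds.

[⇒] This fails: take r = 18. Then 18 ≡ 18 (mod 25), but 18² = 324 ≡ 24 (mod 25), not 14.

[⇐] This fails: take r = 8. Then 8² = 64 ≡ 14 (mod 25), yet 8 ≡ 8 (mod 25), not 18.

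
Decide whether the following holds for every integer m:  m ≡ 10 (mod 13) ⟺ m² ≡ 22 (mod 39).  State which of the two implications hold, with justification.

[⇒] This fails: take m = 36. Then 36 ≡ 10 (mod 13), but 36² = 1296 ≡ 9 (mod 39), not 22.

[⇐] This fails: take m = 16. Then 16² = 256 ≡ 22 (mod 39), yet 16 ≡ 3 (mod 13), not 10.

Neither direction holds.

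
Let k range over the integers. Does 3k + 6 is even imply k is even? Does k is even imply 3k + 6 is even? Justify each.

(⟹) Suppose 3k + 6 is even. Since 3 is odd, 3k and k have the same parity, so 3k + 6 ≡ k + 6 (mod 2). As 6 is even, 3k + 6 is even exactly when k is even. Thus k is even.

(⟸) Conversely, suppose k is even; write k = 2j. Then 3k + 6 = 3·(2j) + 6 = 2·3j + 6, which is even.

Both directions hold; the statement is true.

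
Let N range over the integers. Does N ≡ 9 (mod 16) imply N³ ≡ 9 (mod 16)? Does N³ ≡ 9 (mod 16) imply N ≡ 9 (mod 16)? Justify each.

Both implications hold.

(⟹) Suppose N ≡ 9 (mod 16). Write N = 16j + 9. Then (16j + 9)³ = 4096j³ + 6912j² + 3888j + 729 = 16(256j³ + 432j² + 243j + 45) + 9, so N³ ≡ 9 (mod 16).

(⟸) Conversely, suppose N³ ≡ 9 (mod 16). The only residue r in {0, …, 15} with r³ ≡ 9 (mod 16) is r = 9, so N ≡ 9 (mod 16).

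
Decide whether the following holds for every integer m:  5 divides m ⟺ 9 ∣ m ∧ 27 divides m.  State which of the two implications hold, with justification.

(→) This fails: take m = 5. Certainly 5 ∣ 5, but 9 ∤ 5.

(←) This fails: take m = 27. Both 9 ∣ 27 and 27 ∣ 27, yet 27 is not a multiple of 5 (since 27 = 5·5 + 2), so 5 ∤ 27.

Neither implication holds.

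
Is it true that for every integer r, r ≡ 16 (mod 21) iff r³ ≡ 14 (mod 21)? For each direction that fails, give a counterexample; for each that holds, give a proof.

(⟹) This fails: take r = 16. Then 16 ≡ 16 (mod 21), but 16³ = 4096 ≡ 1 (mod 21), not 14.

(⟸) This fails: take r = 14. Then 14³ = 2744 ≡ 14 (mod 21), yet 14 ≡ 14 (mod 21), not 16.

Neither implication holds.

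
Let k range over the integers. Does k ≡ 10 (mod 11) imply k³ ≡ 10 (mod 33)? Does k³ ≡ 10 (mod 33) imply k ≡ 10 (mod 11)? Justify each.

[⇐] The residues r modulo 33 with r³ ≡ 10 (mod 33) are exactly {10}, and each is ≡ 10 (mod 11).

[⇒] This fails: take k = 21. Then 21 ≡ 10 (mod 11), but 21³ = 9261 ≡ 21 (mod 33), not 10.

(⇒) fails; (⇐) holds.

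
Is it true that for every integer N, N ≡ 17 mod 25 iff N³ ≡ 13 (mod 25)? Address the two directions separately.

(⟹) Suppose N ≡ 17 mod 25. Write N = 25j + 17. Then (25j + 17)³ = 15625j³ + 31875j² + 21675j + 4913 = 25(625j³ + 1275j² + 867j + 196) + 13, so N³ ≡ 13 (mod 25).

(⟸) Conversely, suppose N³ ≡ 13 (mod 25). The only residue r in {0, …, 24} with r³ ≡ 13 (mod 25) is r = 17, so N ≡ 17 (mod 25).

Equivalent; both directions hold.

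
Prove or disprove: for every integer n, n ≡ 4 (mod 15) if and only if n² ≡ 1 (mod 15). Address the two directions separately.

Not equivalent: only (⇒) holds.

(⟸) This fails: take n = 1. Then 1² = 1 ≡ 1 (mod 15), yet 1 ≡ 1 (mod 15), not 4.

(⟹) Suppose n ≡ 4 (mod 15). Write n = 15j + 4. Then (15j + 4)² = 225j² + 120j + 16 = 15(15j² + 8j + 1) + 1, so n² ≡ 1 (mod 15).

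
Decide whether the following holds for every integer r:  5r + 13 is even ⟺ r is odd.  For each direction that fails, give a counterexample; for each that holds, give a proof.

The biconditional holds.

(⇒) Suppose 5r + 13 is even. Since 5 is odd, 5r and r have the same parity, so 5r + 13 ≡ r + 13 (mod 2). As 13 is odd, 5r + 13 is even exactly when r is odd. Thus r is odd.

(⇐) Conversely, suppose r is odd; write r = 2j + 1. Then 5r + 13 = 5·(2j + 1) + 13 = 2·5j + 18, which is even.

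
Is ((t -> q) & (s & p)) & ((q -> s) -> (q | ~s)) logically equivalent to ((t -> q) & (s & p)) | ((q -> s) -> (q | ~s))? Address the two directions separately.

(→) Assume the antecedent. If q is true, the consequent reduces to true regardless of the other variables. If q is false, the antecedent cannot hold. Either way the consequent holds.

(←) This fails. Under q = F, t = F, p = F, s = F, the left side is false but the right side is true.

Only the forward implication holds.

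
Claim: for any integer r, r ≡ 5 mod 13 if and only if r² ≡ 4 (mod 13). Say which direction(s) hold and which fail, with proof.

Both directions fail.

(→) This fails: take r = 5. Then 5 ≡ 5 (mod 13), but 5² = 25 ≡ 12 (mod 13), not 4.

(←) This fails: take r = 2. Then 2² = 4 ≡ 4 (mod 13), yet 2 ≡ 2 (mod 13), not 5.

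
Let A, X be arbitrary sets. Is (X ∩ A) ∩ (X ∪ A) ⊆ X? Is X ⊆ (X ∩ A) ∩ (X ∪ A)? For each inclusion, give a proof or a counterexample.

Only the forward inclusion holds.

(⟹) Let x ∈ (X ∩ A) ∩ (X ∪ A). Then x ∈ A ∩ X, from which x ∈ X.

(⟸) This inclusion fails. Take A = ∅, X = {1}; then 1 ∈ X but 1 ∉ (X ∩ A) ∩ (X ∪ A).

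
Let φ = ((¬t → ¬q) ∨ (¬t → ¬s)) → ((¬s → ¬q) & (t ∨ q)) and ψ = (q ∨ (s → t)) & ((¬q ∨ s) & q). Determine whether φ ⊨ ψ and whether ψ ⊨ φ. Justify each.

(⇒) fails; (⇐) holds.

(⇒) This fails. Under s = F, t = T, q = F, the left side is true but the right side is false.

(⇐) Assume the antecedent. If s is true, the antecedent forces (s = T, t = F, q = T) or (s = T, t = T, q = T), and the consequent holds there. If s is false, the antecedent cannot hold. Either way the consequent holds.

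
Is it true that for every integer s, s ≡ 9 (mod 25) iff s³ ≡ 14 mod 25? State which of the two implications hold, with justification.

(⇒) fails and (⇐) fails.

(→) This fails: take s = 9. Then 9 ≡ 9 (mod 25), but 9³ = 729 ≡ 4 (mod 25), not 14.

(←) This fails: take s = 4. Then 4³ = 64 ≡ 14 (mod 25), yet 4 ≡ 4 (mod 25), not 9.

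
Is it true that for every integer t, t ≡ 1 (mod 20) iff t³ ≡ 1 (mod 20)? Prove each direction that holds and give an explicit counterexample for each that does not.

Both directions hold.

(⇒) Suppose t ≡ 1 (mod 20). Write t = 20j + 1. Then (20j + 1)³ = 8000j³ + 1200j² + 60j + 1 = 20(400j³ + 60j² + 3j) + 1, so t³ ≡ 1 (mod 20).

(⇐) Conversely, suppose t³ ≡ 1 (mod 20). The only residue r in {0, …, 19} with r³ ≡ 1 (mod 20) is r = 1, so t ≡ 1 (mod 20).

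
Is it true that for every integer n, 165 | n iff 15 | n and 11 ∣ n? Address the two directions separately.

Equivalent; both directions hold.

(⟸) Suppose 15 ∣ n and 11 ∣ n. Any common multiple of 15 and 11 is a multiple of their lcm; here gcd(15, 11) = 1, so lcm(15, 11) = 15·11 = 165, so 165 ∣ n.

(⟹) If 165 ∣ n, write n = 165q. Since 165 = 11·15, n = 15·(11q), so 15 ∣ n; and since 165 = 15·11, n = 11·(15q), so 11 ∣ n.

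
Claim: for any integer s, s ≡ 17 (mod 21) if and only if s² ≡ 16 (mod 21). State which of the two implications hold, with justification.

Forward direction. Suppose s ≡ 17 (mod 21). Write s = 21j + 17. Then (21j + 17)² = 441j² + 714j + 289 = 21(21j² + 34j + 13) + 16, so s² ≡ 16 (mod 21).

Converse. This fails: take s = 4. Then 4² = 16 ≡ 16 (mod 21), yet 4 ≡ 4 (mod 21), not 17.

(⇒) holds; (⇐) fails.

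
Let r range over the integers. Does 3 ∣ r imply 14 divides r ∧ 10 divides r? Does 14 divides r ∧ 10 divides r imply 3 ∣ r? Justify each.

Forward direction. This fails: take r = 3. Certainly 3 ∣ 3, but 14 ∤ 3.

Converse. This fails: take r = 70. Both 14 ∣ 70 and 10 ∣ 70, yet 70 is not a multiple of 3 (since 70 = 23·3 + 1), so 3 ∤ 70.

Both directions fail.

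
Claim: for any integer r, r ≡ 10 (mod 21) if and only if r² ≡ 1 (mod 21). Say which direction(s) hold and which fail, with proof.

Neither direction holds.

Forward direction. This fails: take r = 10. Then 10 ≡ 10 (mod 21), but 10² = 100 ≡ 16 (mod 21), not 1.

Converse. This fails: take r = 1. Then 1² = 1 ≡ 1 (mod 21), yet 1 ≡ 1 (mod 21), not 10.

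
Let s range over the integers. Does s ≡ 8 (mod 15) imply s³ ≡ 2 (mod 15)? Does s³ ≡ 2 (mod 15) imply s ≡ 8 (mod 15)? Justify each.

[⇒] Suppose s ≡ 8 (mod 15). Write s = 15j + 8. Then (15j + 8)³ = 3375j³ + 5400j² + 2880j + 512 = 15(225j³ + 360j² + 192j + 34) + 2, so s³ ≡ 2 (mod 15).

[⇐] Conversely, suppose s³ ≡ 2 (mod 15). The only residue r in {0, …, 14} with r³ ≡ 2 (mod 15) is r = 8, so s ≡ 8 (mod 15).

Equivalent; both directions hold.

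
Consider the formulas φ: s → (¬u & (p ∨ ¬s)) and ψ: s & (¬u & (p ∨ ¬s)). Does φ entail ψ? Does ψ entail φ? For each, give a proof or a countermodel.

[⇒] This fails. Under s = F, p = F, u = F, the left side is true but the right side is false.

[⇐] Assume the antecedent. If s is true, the antecedent forces (s = T, p = T, u = F), and s → (¬u & (p ∨ ¬s)) holds there. If s is false, the antecedent cannot hold. Either way s → (¬u & (p ∨ ¬s)) holds.

The forward direction fails; the converse holds.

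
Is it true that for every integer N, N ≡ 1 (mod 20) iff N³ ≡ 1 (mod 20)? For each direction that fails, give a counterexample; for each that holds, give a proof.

Both implications hold.

(⇒) Suppose N ≡ 1 (mod 20). Write N = 20j + 1. Then (20j + 1)³ = 8000j³ + 1200j² + 60j + 1 = 20(400j³ + 60j² + 3j) + 1, so N³ ≡ 1 (mod 20).

(⇐) Conversely, suppose N³ ≡ 1 (mod 20). The only residue r in {0, …, 19} with r³ ≡ 1 (mod 20) is r = 1, so N ≡ 1 (mod 20).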